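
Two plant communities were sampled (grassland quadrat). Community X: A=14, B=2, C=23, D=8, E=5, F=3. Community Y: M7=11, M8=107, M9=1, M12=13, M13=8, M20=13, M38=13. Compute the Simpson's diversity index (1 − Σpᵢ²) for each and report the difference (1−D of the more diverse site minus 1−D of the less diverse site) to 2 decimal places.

Community X: N=55, proportions 0.2545, 0.0364, 0.4182, 0.1455, 0.0909, 0.0545, giving 1−D = 0.7266 (working shown to 4 dp, full precision carried).
Community Y: N=166, proportions 0.0663, 0.6446, 0.006, 0.0783, 0.0482, 0.0783, 0.0783, giving 1−D = 0.5594.
Difference = |0.7266 − 0.5594| = 0.1672, i.e. 0.17 to 2 decimal places.

0.17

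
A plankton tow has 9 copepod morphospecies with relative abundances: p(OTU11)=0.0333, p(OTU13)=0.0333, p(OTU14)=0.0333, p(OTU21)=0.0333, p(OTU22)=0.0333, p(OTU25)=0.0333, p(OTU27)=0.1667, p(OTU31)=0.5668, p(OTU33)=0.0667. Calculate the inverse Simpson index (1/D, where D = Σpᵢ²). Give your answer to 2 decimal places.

D = 0.0333² + 0.0333² + 0.0333² + 0.0333² + 0.0333² + 0.0333² + 0.1667² + 0.5668² + 0.0667² = 0.00111 + 0.00111 + 0.00111 + 0.00111 + 0.00111 + 0.00111 + 0.02779 + 0.32126 + 0.00445 = 0.36015 (working shown to 5 dp, full precision carried).
So 1/D = 2.7766, i.e. 2.78 to 2 decimal places.

2.78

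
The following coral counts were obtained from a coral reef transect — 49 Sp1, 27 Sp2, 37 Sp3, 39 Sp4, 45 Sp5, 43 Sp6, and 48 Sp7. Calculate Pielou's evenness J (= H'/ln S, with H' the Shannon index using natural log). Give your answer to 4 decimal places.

0.9920

Total N = 49+27+37+39+45+43+48 = 288, so the proportions are 0.170139, 0.09375, 0.128472, 0.135417, 0.15625, 0.149306, 0.166667 (working shown to 6 dp, full precision carried).
H' = −Σ pᵢ ln pᵢ = −((-0.301340) + (-0.221918) + (-0.263630) + (-0.270752) + (-0.290047) + (-0.283943) + (-0.298627)) = 1.930257.
With S = 7 species, ln S = 1.945910, so J = 1.930257/1.945910 = 0.991956, i.e. 0.9920 to 4 decimal places.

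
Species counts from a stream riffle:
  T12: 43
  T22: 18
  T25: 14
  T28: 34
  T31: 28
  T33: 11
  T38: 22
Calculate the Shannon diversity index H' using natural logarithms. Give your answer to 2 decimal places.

Total N = 43+18+14+34+28+11+22 = 170, so the proportions are 0.2529, 0.1059, 0.0824, 0.2, 0.1647, 0.0647, 0.1294 (working shown to 4 dp, full precision carried).
Each pᵢ ln pᵢ term: 0.2529×(-1.3746)=-0.3477, 0.1059×(-2.2454)=-0.2378, 0.0824×(-2.4967)=-0.2056, 0.2×(-1.6094)=-0.3219, 0.1647×(-1.8036)=-0.2971, 0.0647×(-2.7379)=-0.1772, 0.1294×(-2.0448)=-0.2646.
Sum = -1.8518, so H' = 1.85.

1.85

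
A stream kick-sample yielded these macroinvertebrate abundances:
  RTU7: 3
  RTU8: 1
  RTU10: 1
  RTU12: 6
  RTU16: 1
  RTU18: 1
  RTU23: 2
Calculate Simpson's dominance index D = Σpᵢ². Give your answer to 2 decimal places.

0.24

Total N = 3+1+1+6+1+1+2 = 15, so the proportions are 0.2, 0.0667, 0.0667, 0.4, 0.0667, 0.0667, 0.1333 (working shown to 4 dp, full precision carried).
D = 0.2² + 0.0667² + 0.0667² + 0.4² + 0.0667² + 0.0667² + 0.1333² = 0.0400 + 0.0044 + 0.0044 + 0.1600 + 0.0044 + 0.0044 + 0.0178 = 0.2356.
To 2 decimal places, D = 0.24.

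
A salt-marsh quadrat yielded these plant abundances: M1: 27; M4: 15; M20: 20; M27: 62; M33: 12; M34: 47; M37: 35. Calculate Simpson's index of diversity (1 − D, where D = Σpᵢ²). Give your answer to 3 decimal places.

Total N = 27+15+20+62+12+47+35 = 218, so the proportions are 0.12385, 0.06881, 0.09174, 0.2844, 0.05505, 0.2156, 0.16055 (working shown to 5 dp, full precision carried).
D = 0.12385² + 0.06881² + 0.09174² + 0.2844² + 0.05505² + 0.2156² + 0.16055² = 0.01534 + 0.00473 + 0.00842 + 0.08089 + 0.00303 + 0.04648 + 0.02578 = 0.18466.
So 1 − D = 0.81534, i.e. 0.815 to 3 decimal places.

0.815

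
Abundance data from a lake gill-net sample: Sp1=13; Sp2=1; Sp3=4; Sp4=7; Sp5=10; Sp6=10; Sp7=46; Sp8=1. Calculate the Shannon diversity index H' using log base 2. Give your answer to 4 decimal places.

2.2162

Total N = 13+1+4+7+10+10+46+1 = 92, so the proportions are 0.141304, 0.01087, 0.043478, 0.076087, 0.108696, 0.108696, 0.5, 0.01087 (working shown to 6 dp, full precision carried).
Each pᵢ log₂ pᵢ term: 0.141304×(-2.823122)=-0.398919, 0.01087×(-6.523562)=-0.070908, 0.043478×(-4.523562)=-0.196677, 0.076087×(-3.716207)=-0.282755, 0.108696×(-3.201634)=-0.348004, 0.108696×(-3.201634)=-0.348004, 0.5×(-1.000000)=-0.500000, 0.01087×(-6.523562)=-0.070908.
Sum = -2.216175, so H' = 2.2162.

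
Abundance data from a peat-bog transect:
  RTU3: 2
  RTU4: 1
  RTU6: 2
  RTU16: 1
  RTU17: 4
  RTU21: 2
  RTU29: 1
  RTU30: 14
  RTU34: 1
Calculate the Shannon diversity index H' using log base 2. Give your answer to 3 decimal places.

2.404

Total N = 2+1+2+1+4+2+1+14+1 = 28, so the proportions are 0.07143, 0.03571, 0.07143, 0.03571, 0.14286, 0.07143, 0.03571, 0.5, 0.03571 (working shown to 5 dp, full precision carried).
Each pᵢ log₂ pᵢ term: 0.07143×(-3.80735)=-0.27195, 0.03571×(-4.80735)=-0.17169, 0.07143×(-3.80735)=-0.27195, 0.03571×(-4.80735)=-0.17169, 0.14286×(-2.80735)=-0.40105, 0.07143×(-3.80735)=-0.27195, 0.03571×(-4.80735)=-0.17169, 0.5×(-1.00000)=-0.50000, 0.03571×(-4.80735)=-0.17169.
Sum = -2.40368, so H' = 2.404.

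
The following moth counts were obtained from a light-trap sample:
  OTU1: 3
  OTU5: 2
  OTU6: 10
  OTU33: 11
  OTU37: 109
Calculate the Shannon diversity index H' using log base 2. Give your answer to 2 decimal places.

1.03

Total N = 3+2+10+11+109 = 135, so the proportions are 0.0222, 0.0148, 0.0741, 0.0815, 0.8074 (working shown to 4 dp, full precision carried).
Each pᵢ log₂ pᵢ term: 0.0222×(-5.4919)=-0.1220, 0.0148×(-6.0768)=-0.0900, 0.0741×(-3.7549)=-0.2781, 0.0815×(-3.6174)=-0.2947, 0.8074×(-0.3086)=-0.2492.
Sum = -1.0341, so H' = 1.03.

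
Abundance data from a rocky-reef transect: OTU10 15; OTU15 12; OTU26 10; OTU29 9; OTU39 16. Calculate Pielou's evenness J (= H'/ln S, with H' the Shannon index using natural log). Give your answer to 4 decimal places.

0.9849

Total N = 15+12+10+9+16 = 62, so the proportions are 0.241935, 0.193548, 0.16129, 0.145161, 0.258065 (working shown to 6 dp, full precision carried).
H' = −Σ pᵢ ln pᵢ = −((-0.343327) + (-0.317851) + (-0.294282) + (-0.280148) + (-0.349560)) = 1.585168.
With S = 5 species, ln S = 1.609438, so J = 1.585168/1.609438 = 0.984920, i.e. 0.9849 to 4 decimal places.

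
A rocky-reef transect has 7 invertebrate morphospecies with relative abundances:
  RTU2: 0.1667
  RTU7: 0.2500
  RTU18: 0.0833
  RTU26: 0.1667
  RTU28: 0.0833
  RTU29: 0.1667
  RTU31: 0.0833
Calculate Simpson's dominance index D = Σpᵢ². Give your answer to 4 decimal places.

D = 0.1667² + 0.25² + 0.0833² + 0.1667² + 0.0833² + 0.1667² + 0.0833² = 0.027789 + 0.062500 + 0.006939 + 0.027789 + 0.006939 + 0.027789 + 0.006939 = 0.166683 (working shown to 6 dp, full precision carried).
To 4 decimal places, D = 0.1667.

0.1667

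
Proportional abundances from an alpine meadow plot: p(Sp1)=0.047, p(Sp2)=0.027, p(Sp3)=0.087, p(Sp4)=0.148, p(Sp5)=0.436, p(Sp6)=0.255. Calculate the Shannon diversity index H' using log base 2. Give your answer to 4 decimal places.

Each pᵢ log₂ pᵢ term (working shown to 6 dp, full precision carried): 0.047×(-4.411195)=-0.207326, 0.027×(-5.210897)=-0.140694, 0.087×(-3.522841)=-0.306487, 0.148×(-2.756331)=-0.407937, 0.436×(-1.197600)=-0.522154, 0.255×(-1.971431)=-0.502715.
Sum = -2.087313, so H' = 2.0873.

2.0873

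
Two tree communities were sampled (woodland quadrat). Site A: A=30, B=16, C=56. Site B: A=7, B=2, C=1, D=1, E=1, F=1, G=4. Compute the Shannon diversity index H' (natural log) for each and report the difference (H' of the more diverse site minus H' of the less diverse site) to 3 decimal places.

Site A: N=102, proportions 0.29412, 0.15686, 0.54902, giving H' = 0.97971 (working shown to 5 dp, full precision carried).
Site B: N=17, proportions 0.41176, 0.11765, 0.05882, 0.05882, 0.05882, 0.05882, 0.23529, giving H' = 1.62422.
Difference = |0.97971 − 1.62422| = 0.64451, i.e. 0.645 to 3 decimal places.

0.645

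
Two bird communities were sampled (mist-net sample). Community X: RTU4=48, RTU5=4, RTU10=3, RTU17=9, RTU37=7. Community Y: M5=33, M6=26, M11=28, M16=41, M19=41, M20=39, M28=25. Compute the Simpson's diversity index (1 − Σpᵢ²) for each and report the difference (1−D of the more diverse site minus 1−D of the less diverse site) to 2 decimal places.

0.34

Community X: N=71, proportions 0.6761, 0.0563, 0.0423, 0.1268, 0.0986, giving 1−D = 0.5122 (working shown to 4 dp, full precision carried).
Community Y: N=233, proportions 0.1416, 0.1116, 0.1202, 0.176, 0.176, 0.1674, 0.1073, giving 1−D = 0.8516.
Difference = |0.5122 − 0.8516| = 0.3394, i.e. 0.34 to 2 decimal places.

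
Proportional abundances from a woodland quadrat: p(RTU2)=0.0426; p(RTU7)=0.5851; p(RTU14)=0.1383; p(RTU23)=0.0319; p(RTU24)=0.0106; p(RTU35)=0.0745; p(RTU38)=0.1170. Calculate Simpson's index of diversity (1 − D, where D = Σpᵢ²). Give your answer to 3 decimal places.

D = 0.0426² + 0.5851² + 0.1383² + 0.0319² + 0.0106² + 0.0745² + 0.117² = 0.00181 + 0.34234 + 0.01913 + 0.00102 + 0.00011 + 0.00555 + 0.01369 = 0.38365 (working shown to 5 dp, full precision carried).
So 1 − D = 0.61635, i.e. 0.616 to 3 decimal places.

0.616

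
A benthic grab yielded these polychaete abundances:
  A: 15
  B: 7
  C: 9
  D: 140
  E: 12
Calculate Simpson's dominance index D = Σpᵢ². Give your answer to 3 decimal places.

0.600

Total N = 15+7+9+140+12 = 183, so the proportions are 0.08197, 0.03825, 0.04918, 0.76503, 0.06557 (working shown to 5 dp, full precision carried).
D = 0.08197² + 0.03825² + 0.04918² + 0.76503² + 0.06557² = 0.00672 + 0.00146 + 0.00242 + 0.58527 + 0.00430 = 0.60017.
To 3 decimal places, D = 0.600.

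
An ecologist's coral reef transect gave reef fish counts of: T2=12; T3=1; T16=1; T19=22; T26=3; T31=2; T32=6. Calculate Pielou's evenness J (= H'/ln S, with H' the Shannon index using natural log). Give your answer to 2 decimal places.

0.74

Total N = 12+1+1+22+3+2+6 = 47, so the proportions are 0.2553, 0.0213, 0.0213, 0.4681, 0.0638, 0.0426, 0.1277 (working shown to 4 dp, full precision carried).
H' = −Σ pᵢ ln pᵢ = −((-0.3486) + (-0.0819) + (-0.0819) + (-0.3553) + (-0.1756) + (-0.1343) + (-0.2628)) = 1.4405.
With S = 7 species, ln S = 1.9459, so J = 1.4405/1.9459 = 0.7403, i.e. 0.74 to 2 decimal places.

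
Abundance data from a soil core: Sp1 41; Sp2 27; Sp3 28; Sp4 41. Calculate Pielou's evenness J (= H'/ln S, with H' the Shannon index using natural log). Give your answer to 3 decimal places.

Total N = 41+27+28+41 = 137, so the proportions are 0.29927, 0.19708, 0.20438, 0.29927 (working shown to 5 dp, full precision carried).
H' = −Σ pᵢ ln pᵢ = −((-0.36104) + (-0.32009) + (-0.32451) + (-0.36104)) = 1.36668.
With S = 4 species, ln S = 1.38629, so J = 1.36668/1.38629 = 0.98585, i.e. 0.986 to 3 decimal places.

0.986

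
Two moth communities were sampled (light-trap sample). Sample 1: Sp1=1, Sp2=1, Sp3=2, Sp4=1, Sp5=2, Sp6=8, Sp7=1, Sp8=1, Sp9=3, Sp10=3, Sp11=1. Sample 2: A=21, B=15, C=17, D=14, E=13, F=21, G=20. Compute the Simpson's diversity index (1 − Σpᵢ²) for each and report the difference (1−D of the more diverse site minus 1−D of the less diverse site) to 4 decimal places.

Sample 1: N=24, proportions 0.0416667, 0.0416667, 0.0833333, 0.0416667, 0.0833333, 0.3333333, 0.0416667, 0.0416667, 0.125, 0.125, 0.0416667, giving 1−D = 0.8333333 (working shown to 7 dp, full precision carried).
Sample 2: N=121, proportions 0.1735537, 0.1239669, 0.1404959, 0.1157025, 0.107438, 0.1735537, 0.1652893, giving 1−D = 0.8524008.
Difference = |0.8333333 − 0.8524008| = 0.0190675, i.e. 0.0191 to 4 decimal places.

0.0191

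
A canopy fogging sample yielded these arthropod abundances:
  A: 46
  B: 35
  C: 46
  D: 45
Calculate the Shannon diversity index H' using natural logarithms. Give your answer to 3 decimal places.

1.380

Total N = 46+35+46+45 = 172, so the proportions are 0.26744, 0.20349, 0.26744, 0.26163 (working shown to 5 dp, full precision carried).
Each pᵢ ln pᵢ term: 0.26744×(-1.31885)=-0.35272, 0.20349×(-1.59215)=-0.32398, 0.26744×(-1.31885)=-0.35272, 0.26163×(-1.34083)=-0.35080.
Sum = -1.38022, so H' = 1.380.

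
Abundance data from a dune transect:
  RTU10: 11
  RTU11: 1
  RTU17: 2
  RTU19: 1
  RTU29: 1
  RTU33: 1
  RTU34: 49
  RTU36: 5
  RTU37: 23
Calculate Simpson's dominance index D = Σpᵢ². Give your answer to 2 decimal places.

0.35

Total N = 11+1+2+1+1+1+49+5+23 = 94, so the proportions are 0.117, 0.0106, 0.0213, 0.0106, 0.0106, 0.0106, 0.5213, 0.0532, 0.2447 (working shown to 4 dp, full precision carried).
D = 0.117² + 0.0106² + 0.0213² + 0.0106² + 0.0106² + 0.0106² + 0.5213² + 0.0532² + 0.2447² = 0.0137 + 0.0001 + 0.0005 + 0.0001 + 0.0001 + 0.0001 + 0.2717 + 0.0028 + 0.0599 = 0.3490.
To 2 decimal places, D = 0.35.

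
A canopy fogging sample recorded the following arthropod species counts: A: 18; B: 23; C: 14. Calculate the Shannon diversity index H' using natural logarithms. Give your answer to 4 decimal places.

1.0784

Total N = 18+23+14 = 55, so the proportions are 0.327273, 0.418182, 0.254545 (working shown to 6 dp, full precision carried).
Each pᵢ ln pᵢ term: 0.327273×(-1.116961)=-0.365551, 0.418182×(-0.871839)=-0.364587, 0.254545×(-1.368276)=-0.348288.
Sum = -1.078427, so H' = 1.0784.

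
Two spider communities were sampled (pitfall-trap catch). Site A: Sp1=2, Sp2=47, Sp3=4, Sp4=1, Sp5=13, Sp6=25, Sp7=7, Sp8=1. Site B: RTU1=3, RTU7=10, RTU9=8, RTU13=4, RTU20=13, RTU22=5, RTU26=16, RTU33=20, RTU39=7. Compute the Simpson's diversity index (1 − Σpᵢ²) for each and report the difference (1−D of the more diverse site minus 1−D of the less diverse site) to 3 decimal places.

Site A: N=100, proportions 0.02, 0.47, 0.04, 0.01, 0.13, 0.25, 0.07, 0.01, giving 1−D = 0.69260 (working shown to 5 dp, full precision carried).
Site B: N=86, proportions 0.03488, 0.11628, 0.09302, 0.04651, 0.15116, 0.05814, 0.18605, 0.23256, 0.0814, giving 1−D = 0.85289.
Difference = |0.69260 − 0.85289| = 0.16029, i.e. 0.160 to 3 decimal places.

0.160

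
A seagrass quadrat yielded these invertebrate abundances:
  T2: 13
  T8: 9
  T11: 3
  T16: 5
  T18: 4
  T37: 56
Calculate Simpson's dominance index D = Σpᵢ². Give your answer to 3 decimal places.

0.424

Total N = 13+9+3+5+4+56 = 90, so the proportions are 0.14444, 0.1, 0.03333, 0.05556, 0.04444, 0.62222 (working shown to 5 dp, full precision carried).
D = 0.14444² + 0.1² + 0.03333² + 0.05556² + 0.04444² + 0.62222² = 0.02086 + 0.01000 + 0.00111 + 0.00309 + 0.00198 + 0.38716 = 0.42420.
To 3 decimal places, D = 0.424.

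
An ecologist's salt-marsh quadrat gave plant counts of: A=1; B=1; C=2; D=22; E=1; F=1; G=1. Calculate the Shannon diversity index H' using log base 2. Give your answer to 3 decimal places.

1.406

Total N = 1+1+2+22+1+1+1 = 29, so the proportions are 0.03448, 0.03448, 0.06897, 0.75862, 0.03448, 0.03448, 0.03448 (working shown to 5 dp, full precision carried).
Each pᵢ log₂ pᵢ term: 0.03448×(-4.85798)=-0.16752, 0.03448×(-4.85798)=-0.16752, 0.06897×(-3.85798)=-0.26607, 0.75862×(-0.39855)=-0.30235, 0.03448×(-4.85798)=-0.16752, 0.03448×(-4.85798)=-0.16752, 0.03448×(-4.85798)=-0.16752.
Sum = -1.40600, so H' = 1.406.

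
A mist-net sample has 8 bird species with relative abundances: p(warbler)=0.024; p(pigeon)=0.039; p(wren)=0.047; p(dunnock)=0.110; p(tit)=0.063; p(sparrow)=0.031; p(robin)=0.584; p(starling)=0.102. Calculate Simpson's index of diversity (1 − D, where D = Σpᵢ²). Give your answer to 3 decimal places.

D = 0.024² + 0.039² + 0.047² + 0.11² + 0.063² + 0.031² + 0.584² + 0.102² = 0.00058 + 0.00152 + 0.00221 + 0.01210 + 0.00397 + 0.00096 + 0.34106 + 0.01040 = 0.37280 (working shown to 5 dp, full precision carried).
So 1 − D = 0.62720, i.e. 0.627 to 3 decimal places.

0.627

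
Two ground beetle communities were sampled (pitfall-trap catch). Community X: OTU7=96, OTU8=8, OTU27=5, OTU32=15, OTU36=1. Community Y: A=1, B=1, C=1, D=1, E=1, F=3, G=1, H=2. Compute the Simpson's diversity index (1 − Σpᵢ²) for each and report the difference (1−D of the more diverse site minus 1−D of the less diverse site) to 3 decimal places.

0.453

Community X: N=125, proportions 0.768, 0.064, 0.04, 0.12, 0.008, giving 1−D = 0.39002 (working shown to 5 dp, full precision carried).
Community Y: N=11, proportions 0.09091, 0.09091, 0.09091, 0.09091, 0.09091, 0.27273, 0.09091, 0.18182, giving 1−D = 0.84298.
Difference = |0.39002 − 0.84298| = 0.45296, i.e. 0.453 to 3 decimal places.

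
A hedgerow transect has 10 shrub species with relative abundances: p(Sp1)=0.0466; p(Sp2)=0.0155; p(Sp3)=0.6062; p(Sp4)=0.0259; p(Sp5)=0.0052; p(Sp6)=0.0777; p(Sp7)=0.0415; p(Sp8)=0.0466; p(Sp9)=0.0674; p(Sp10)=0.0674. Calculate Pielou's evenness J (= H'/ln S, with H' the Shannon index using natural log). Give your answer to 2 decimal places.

H' = −Σ pᵢ ln pᵢ = −((-0.1429) + (-0.0646) + (-0.3034) + (-0.0946) + (-0.0273) + (-0.1985) + (-0.1321) + (-0.1429) + (-0.1818) + (-0.1818)) = 1.4699 (working shown to 4 dp, full precision carried).
With S = 10 species, ln S = 2.3026, so J = 1.4699/2.3026 = 0.6384, i.e. 0.64 to 2 decimal places.

0.64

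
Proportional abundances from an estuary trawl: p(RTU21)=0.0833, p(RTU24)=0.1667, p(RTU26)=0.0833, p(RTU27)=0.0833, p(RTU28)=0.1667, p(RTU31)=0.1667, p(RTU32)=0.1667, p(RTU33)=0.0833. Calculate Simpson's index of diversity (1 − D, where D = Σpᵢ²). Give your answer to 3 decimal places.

0.861

D = 0.0833² + 0.1667² + 0.0833² + 0.0833² + 0.1667² + 0.1667² + 0.1667² + 0.0833² = 0.00694 + 0.02779 + 0.00694 + 0.00694 + 0.02779 + 0.02779 + 0.02779 + 0.00694 = 0.13891 (working shown to 5 dp, full precision carried).
So 1 − D = 0.86109, i.e. 0.861 to 3 decimal places.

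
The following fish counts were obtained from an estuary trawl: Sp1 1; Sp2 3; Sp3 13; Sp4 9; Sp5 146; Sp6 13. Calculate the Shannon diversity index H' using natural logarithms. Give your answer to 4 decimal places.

0.8022

Total N = 1+3+13+9+146+13 = 185, so the proportions are 0.005405, 0.016216, 0.07027, 0.048649, 0.789189, 0.07027 (working shown to 6 dp, full precision carried).
Each pᵢ ln pᵢ term: 0.005405×(-5.220356)=-0.028218, 0.016216×(-4.121744)=-0.066839, 0.07027×(-2.655406)=-0.186596, 0.048649×(-3.023131)=-0.147071, 0.789189×(-0.236749)=-0.186840, 0.07027×(-2.655406)=-0.186596.
Sum = -0.802161, so H' = 0.8022.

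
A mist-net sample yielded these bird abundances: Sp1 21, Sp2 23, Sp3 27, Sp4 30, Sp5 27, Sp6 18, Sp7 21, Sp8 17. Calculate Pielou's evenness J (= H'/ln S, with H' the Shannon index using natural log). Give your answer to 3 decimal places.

Total N = 21+23+27+30+27+18+21+17 = 184, so the proportions are 0.11413, 0.125, 0.14674, 0.16304, 0.14674, 0.09783, 0.11413, 0.09239 (working shown to 5 dp, full precision carried).
H' = −Σ pᵢ ln pᵢ = −((-0.24771) + (-0.25993) + (-0.28161) + (-0.29572) + (-0.28161) + (-0.22740) + (-0.24771) + (-0.22005)) = 2.06174.
With S = 8 species, ln S = 2.07944, so J = 2.06174/2.07944 = 0.99149, i.e. 0.991 to 3 decimal places.

0.991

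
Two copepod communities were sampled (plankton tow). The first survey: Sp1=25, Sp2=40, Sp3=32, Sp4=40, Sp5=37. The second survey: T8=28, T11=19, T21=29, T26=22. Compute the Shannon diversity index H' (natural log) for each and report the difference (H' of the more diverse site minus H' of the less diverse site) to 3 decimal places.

The first survey: N=174, proportions 0.14368, 0.22989, 0.18391, 0.22989, 0.21264, giving H' = 1.59532 (working shown to 5 dp, full precision carried).
The second survey: N=98, proportions 0.28571, 0.19388, 0.29592, 0.22449, giving H' = 1.37170.
Difference = |1.59532 − 1.37170| = 0.22362, i.e. 0.224 to 3 decimal places.

0.224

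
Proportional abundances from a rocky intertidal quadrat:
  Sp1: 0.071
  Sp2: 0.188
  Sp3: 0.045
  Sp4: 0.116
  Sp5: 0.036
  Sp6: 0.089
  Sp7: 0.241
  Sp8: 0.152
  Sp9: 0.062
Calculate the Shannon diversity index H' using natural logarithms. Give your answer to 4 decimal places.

Each pᵢ ln pᵢ term (working shown to 6 dp, full precision carried): 0.071×(-2.645075)=-0.187800, 0.188×(-1.671313)=-0.314207, 0.045×(-3.101093)=-0.139549, 0.116×(-2.154165)=-0.249883, 0.036×(-3.324236)=-0.119673, 0.089×(-2.419119)=-0.215302, 0.241×(-1.422958)=-0.342933, 0.152×(-1.883875)=-0.286349, 0.062×(-2.780621)=-0.172398.
Sum = -2.028094, so H' = 2.0281.

2.0281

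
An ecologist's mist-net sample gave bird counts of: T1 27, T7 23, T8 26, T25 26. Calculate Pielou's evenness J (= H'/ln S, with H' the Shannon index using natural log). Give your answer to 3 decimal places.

Total N = 27+23+26+26 = 102, so the proportions are 0.26471, 0.22549, 0.2549, 0.2549 (working shown to 5 dp, full precision carried).
H' = −Σ pᵢ ln pᵢ = −((-0.35183) + (-0.33586) + (-0.34842) + (-0.34842)) = 1.38453.
With S = 4 species, ln S = 1.38629, so J = 1.38453/1.38629 = 0.99873, i.e. 0.999 to 3 decimal places.

0.999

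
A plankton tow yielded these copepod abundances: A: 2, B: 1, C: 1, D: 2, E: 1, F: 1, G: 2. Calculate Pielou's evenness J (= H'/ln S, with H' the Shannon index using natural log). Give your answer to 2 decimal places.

0.97

Total N = 2+1+1+2+1+1+2 = 10, so the proportions are 0.2, 0.1, 0.1, 0.2, 0.1, 0.1, 0.2 (working shown to 4 dp, full precision carried).
H' = −Σ pᵢ ln pᵢ = −((-0.3219) + (-0.2303) + (-0.2303) + (-0.3219) + (-0.2303) + (-0.2303) + (-0.3219)) = 1.8867.
With S = 7 species, ln S = 1.9459, so J = 1.8867/1.9459 = 0.9696, i.e. 0.97 to 2 decimal places.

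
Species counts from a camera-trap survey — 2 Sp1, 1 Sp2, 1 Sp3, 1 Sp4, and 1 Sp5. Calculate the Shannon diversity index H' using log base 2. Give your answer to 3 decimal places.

Total N = 2+1+1+1+1 = 6, so the proportions are 0.33333, 0.16667, 0.16667, 0.16667, 0.16667 (working shown to 5 dp, full precision carried).
Each pᵢ log₂ pᵢ term: 0.33333×(-1.58496)=-0.52832, 0.16667×(-2.58496)=-0.43083, 0.16667×(-2.58496)=-0.43083, 0.16667×(-2.58496)=-0.43083, 0.16667×(-2.58496)=-0.43083.
Sum = -2.25163, so H' = 2.252.

2.252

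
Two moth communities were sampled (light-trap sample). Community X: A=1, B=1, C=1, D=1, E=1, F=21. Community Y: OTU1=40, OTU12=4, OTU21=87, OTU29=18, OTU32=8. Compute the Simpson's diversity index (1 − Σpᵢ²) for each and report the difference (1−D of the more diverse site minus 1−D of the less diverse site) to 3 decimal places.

0.271

Community X: N=26, proportions 0.03846, 0.03846, 0.03846, 0.03846, 0.03846, 0.80769, giving 1−D = 0.34024 (working shown to 5 dp, full precision carried).
Community Y: N=157, proportions 0.25478, 0.02548, 0.55414, 0.11465, 0.05096, giving 1−D = 0.61163.
Difference = |0.34024 − 0.61163| = 0.27139, i.e. 0.271 to 3 decimal places.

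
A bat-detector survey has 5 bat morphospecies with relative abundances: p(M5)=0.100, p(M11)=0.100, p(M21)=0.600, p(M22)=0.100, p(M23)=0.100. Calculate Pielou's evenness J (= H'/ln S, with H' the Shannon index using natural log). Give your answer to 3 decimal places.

H' = −Σ pᵢ ln pᵢ = −((-0.23026) + (-0.23026) + (-0.30650) + (-0.23026) + (-0.23026)) = 1.22753 (working shown to 5 dp, full precision carried).
With S = 5 species, ln S = 1.60944, so J = 1.22753/1.60944 = 0.76271, i.e. 0.763 to 3 decimal places.

0.763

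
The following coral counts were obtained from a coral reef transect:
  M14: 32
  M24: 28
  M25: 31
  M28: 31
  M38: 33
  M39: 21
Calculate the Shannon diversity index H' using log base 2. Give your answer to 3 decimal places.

2.570

Total N = 32+28+31+31+33+21 = 176, so the proportions are 0.18182, 0.15909, 0.17614, 0.17614, 0.1875, 0.11932 (working shown to 5 dp, full precision carried).
Each pᵢ log₂ pᵢ term: 0.18182×(-2.45943)=-0.44717, 0.15909×(-2.65208)=-0.42192, 0.17614×(-2.50524)=-0.44126, 0.17614×(-2.50524)=-0.44126, 0.1875×(-2.41504)=-0.45282, 0.11932×(-3.06711)=-0.36596.
Sum = -2.57040, so H' = 2.570.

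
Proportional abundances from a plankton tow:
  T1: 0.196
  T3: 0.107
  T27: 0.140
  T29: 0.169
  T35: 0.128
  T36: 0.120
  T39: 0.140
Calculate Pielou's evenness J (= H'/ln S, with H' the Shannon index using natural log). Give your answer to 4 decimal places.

0.9903

H' = −Σ pᵢ ln pᵢ = −((-0.319410) + (-0.239137) + (-0.275256) + (-0.300458) + (-0.263133) + (-0.254432) + (-0.275256)) = 1.927080 (working shown to 6 dp, full precision carried).
With S = 7 species, ln S = 1.945910, so J = 1.927080/1.945910 = 0.990323, i.e. 0.9903 to 4 decimal places.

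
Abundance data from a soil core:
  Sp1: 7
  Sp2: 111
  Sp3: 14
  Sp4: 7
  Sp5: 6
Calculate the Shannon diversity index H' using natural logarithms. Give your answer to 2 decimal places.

0.85

Total N = 7+111+14+7+6 = 145, so the proportions are 0.0483, 0.7655, 0.0966, 0.0483, 0.0414 (working shown to 4 dp, full precision carried).
Each pᵢ ln pᵢ term: 0.0483×(-3.0308)=-0.1463, 0.7655×(-0.2672)=-0.2045, 0.0966×(-2.3377)=-0.2257, 0.0483×(-3.0308)=-0.1463, 0.0414×(-3.1850)=-0.1318.
Sum = -0.8547, so H' = 0.85.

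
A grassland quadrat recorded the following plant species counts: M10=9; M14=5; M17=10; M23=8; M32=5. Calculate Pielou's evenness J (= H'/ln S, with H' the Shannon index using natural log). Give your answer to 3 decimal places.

Total N = 9+5+10+8+5 = 37, so the proportions are 0.24324, 0.13514, 0.27027, 0.21622, 0.13514 (working shown to 5 dp, full precision carried).
H' = −Σ pᵢ ln pᵢ = −((-0.34387) + (-0.27047) + (-0.35360) + (-0.33113) + (-0.27047)) = 1.56955.
With S = 5 species, ln S = 1.60944, so J = 1.56955/1.60944 = 0.97521, i.e. 0.975 to 3 decimal places.

0.975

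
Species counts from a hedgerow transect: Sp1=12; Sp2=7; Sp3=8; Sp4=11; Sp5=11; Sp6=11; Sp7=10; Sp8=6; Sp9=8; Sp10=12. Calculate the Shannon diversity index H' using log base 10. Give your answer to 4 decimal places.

Total N = 12+7+8+11+11+11+10+6+8+12 = 96, so the proportions are 0.125, 0.072917, 0.083333, 0.114583, 0.114583, 0.114583, 0.104167, 0.0625, 0.083333, 0.125 (working shown to 6 dp, full precision carried).
Each pᵢ log₁₀ pᵢ term: 0.125×(-0.903090)=-0.112886, 0.072917×(-1.137173)=-0.082919, 0.083333×(-1.079181)=-0.089932, 0.114583×(-0.940879)=-0.107809, 0.114583×(-0.940879)=-0.107809, 0.114583×(-0.940879)=-0.107809, 0.104167×(-0.982271)=-0.102320, 0.0625×(-1.204120)=-0.075257, 0.083333×(-1.079181)=-0.089932, 0.125×(-0.903090)=-0.112886.
Sum = -0.989559, so H' = 0.9896.

0.9896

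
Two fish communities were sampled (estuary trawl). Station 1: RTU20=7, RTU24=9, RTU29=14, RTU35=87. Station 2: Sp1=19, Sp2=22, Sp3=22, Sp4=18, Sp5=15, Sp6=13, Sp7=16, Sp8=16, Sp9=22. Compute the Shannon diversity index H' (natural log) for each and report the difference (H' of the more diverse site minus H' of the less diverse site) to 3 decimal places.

1.342

Station 1: N=117, proportions 0.05983, 0.07692, 0.11966, 0.74359, giving H' = 0.84015 (working shown to 5 dp, full precision carried).
Station 2: N=163, proportions 0.11656, 0.13497, 0.13497, 0.11043, 0.09202, 0.07975, 0.09816, 0.09816, 0.13497, giving H' = 2.18168.
Difference = |0.84015 − 2.18168| = 1.34153, i.e. 1.342 to 3 decimal places.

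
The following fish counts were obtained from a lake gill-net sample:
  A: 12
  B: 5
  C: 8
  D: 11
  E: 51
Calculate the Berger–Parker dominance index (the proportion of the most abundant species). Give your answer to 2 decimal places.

Total N = 12+5+8+11+51 = 87, so the proportions are 0.1379, 0.0575, 0.092, 0.1264, 0.5862 (working shown to 4 dp, full precision carried).
The largest proportion is 0.5862, i.e. d = 0.59 to 2 decimal places.

0.59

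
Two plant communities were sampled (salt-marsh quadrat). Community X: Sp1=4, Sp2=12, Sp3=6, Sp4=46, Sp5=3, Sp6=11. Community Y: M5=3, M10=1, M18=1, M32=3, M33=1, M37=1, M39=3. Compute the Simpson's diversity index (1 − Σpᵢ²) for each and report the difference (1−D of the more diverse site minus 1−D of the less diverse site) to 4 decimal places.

0.1797

Community X: N=82, proportions 0.04878, 0.146341, 0.073171, 0.560976, 0.036585, 0.134146, giving 1−D = 0.636823 (working shown to 6 dp, full precision carried).
Community Y: N=13, proportions 0.230769, 0.076923, 0.076923, 0.230769, 0.076923, 0.076923, 0.230769, giving 1−D = 0.816568.
Difference = |0.636823 − 0.816568| = 0.179745, i.e. 0.1797 to 4 decimal places.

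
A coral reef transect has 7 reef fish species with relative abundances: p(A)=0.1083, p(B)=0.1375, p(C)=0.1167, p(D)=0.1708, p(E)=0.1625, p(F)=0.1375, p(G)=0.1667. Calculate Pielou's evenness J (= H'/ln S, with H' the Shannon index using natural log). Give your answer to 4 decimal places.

0.9933

H' = −Σ pᵢ ln pᵢ = −((-0.240735) + (-0.272818) + (-0.250689) + (-0.301848) + (-0.295275) + (-0.272818) + (-0.298653)) = 1.932836 (working shown to 6 dp, full precision carried).
With S = 7 species, ln S = 1.945910, so J = 1.932836/1.945910 = 0.993281, i.e. 0.9933 to 4 decimal places.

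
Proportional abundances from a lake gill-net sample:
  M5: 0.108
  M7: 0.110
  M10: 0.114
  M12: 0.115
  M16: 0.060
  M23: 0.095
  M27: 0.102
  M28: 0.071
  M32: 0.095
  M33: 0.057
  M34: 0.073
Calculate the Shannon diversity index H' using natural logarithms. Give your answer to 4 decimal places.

Each pᵢ ln pᵢ term (working shown to 6 dp, full precision carried): 0.108×(-2.225624)=-0.240367, 0.11×(-2.207275)=-0.242800, 0.114×(-2.171557)=-0.247557, 0.115×(-2.162823)=-0.248725, 0.06×(-2.813411)=-0.168805, 0.095×(-2.353878)=-0.223618, 0.102×(-2.282782)=-0.232844, 0.071×(-2.645075)=-0.187800, 0.095×(-2.353878)=-0.223618, 0.057×(-2.864704)=-0.163288, 0.073×(-2.617296)=-0.191063.
Sum = -2.370486, so H' = 2.3705.

2.3705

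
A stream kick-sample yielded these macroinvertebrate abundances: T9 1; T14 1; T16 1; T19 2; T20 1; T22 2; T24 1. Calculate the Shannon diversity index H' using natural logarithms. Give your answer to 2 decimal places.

1.89

Total N = 1+1+1+2+1+2+1 = 9, so the proportions are 0.1111, 0.1111, 0.1111, 0.2222, 0.1111, 0.2222, 0.1111 (working shown to 4 dp, full precision carried).
Each pᵢ ln pᵢ term: 0.1111×(-2.1972)=-0.2441, 0.1111×(-2.1972)=-0.2441, 0.1111×(-2.1972)=-0.2441, 0.2222×(-1.5041)=-0.3342, 0.1111×(-2.1972)=-0.2441, 0.2222×(-1.5041)=-0.3342, 0.1111×(-2.1972)=-0.2441.
Sum = -1.8892, so H' = 1.89.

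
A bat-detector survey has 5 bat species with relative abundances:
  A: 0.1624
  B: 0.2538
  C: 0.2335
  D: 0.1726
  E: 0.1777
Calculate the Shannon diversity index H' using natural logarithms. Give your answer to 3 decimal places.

Each pᵢ ln pᵢ term (working shown to 5 dp, full precision carried): 0.1624×(-1.81769)=-0.29519, 0.2538×(-1.37121)=-0.34801, 0.2335×(-1.45457)=-0.33964, 0.1726×(-1.75678)=-0.30322, 0.1777×(-1.72766)=-0.30700.
Sum = -1.59307, so H' = 1.593.

1.593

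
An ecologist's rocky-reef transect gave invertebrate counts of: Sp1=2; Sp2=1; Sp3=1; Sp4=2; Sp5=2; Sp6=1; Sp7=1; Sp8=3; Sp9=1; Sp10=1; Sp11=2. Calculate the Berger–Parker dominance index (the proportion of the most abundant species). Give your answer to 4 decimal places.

Total N = 2+1+1+2+2+1+1+3+1+1+2 = 17, so the proportions are 0.117647, 0.058824, 0.058824, 0.117647, 0.117647, 0.058824, 0.058824, 0.176471, 0.058824, 0.058824, 0.117647 (working shown to 6 dp, full precision carried).
The largest proportion is 0.176471, i.e. d = 0.1765 to 4 decimal places.

0.1765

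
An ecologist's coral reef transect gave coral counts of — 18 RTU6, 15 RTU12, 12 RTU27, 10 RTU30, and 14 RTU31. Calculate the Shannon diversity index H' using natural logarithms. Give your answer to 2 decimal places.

1.59

Total N = 18+15+12+10+14 = 69, so the proportions are 0.2609, 0.2174, 0.1739, 0.1449, 0.2029 (working shown to 4 dp, full precision carried).
Each pᵢ ln pᵢ term: 0.2609×(-1.3437)=-0.3505, 0.2174×(-1.5261)=-0.3318, 0.1739×(-1.7492)=-0.3042, 0.1449×(-1.9315)=-0.2799, 0.2029×(-1.5950)=-0.3236.
Sum = -1.5901, so H' = 1.59.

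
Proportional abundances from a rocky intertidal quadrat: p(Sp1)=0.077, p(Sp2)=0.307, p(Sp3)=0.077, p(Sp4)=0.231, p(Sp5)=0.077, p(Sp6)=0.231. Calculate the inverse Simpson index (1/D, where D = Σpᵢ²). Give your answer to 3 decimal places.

4.571

D = 0.077² + 0.307² + 0.077² + 0.231² + 0.077² + 0.231² = 0.0059290 + 0.0942490 + 0.0059290 + 0.0533610 + 0.0059290 + 0.0533610 = 0.2187580 (working shown to 7 dp, full precision carried).
So 1/D = 4.57126, i.e. 4.571 to 3 decimal places.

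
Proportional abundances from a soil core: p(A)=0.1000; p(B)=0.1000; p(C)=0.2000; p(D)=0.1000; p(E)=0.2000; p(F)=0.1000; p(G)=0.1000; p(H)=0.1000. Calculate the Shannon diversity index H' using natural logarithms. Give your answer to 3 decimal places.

2.025

Each pᵢ ln pᵢ term (working shown to 5 dp, full precision carried): 0.1×(-2.30259)=-0.23026, 0.1×(-2.30259)=-0.23026, 0.2×(-1.60944)=-0.32189, 0.1×(-2.30259)=-0.23026, 0.2×(-1.60944)=-0.32189, 0.1×(-2.30259)=-0.23026, 0.1×(-2.30259)=-0.23026, 0.1×(-2.30259)=-0.23026.
Sum = -2.02533, so H' = 2.025.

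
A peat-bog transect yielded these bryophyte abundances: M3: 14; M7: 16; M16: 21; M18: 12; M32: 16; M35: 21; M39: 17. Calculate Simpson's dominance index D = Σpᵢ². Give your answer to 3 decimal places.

Total N = 14+16+21+12+16+21+17 = 117, so the proportions are 0.11966, 0.13675, 0.17949, 0.10256, 0.13675, 0.17949, 0.1453 (working shown to 5 dp, full precision carried).
D = 0.11966² + 0.13675² + 0.17949² + 0.10256² + 0.13675² + 0.17949² + 0.1453² = 0.01432 + 0.01870 + 0.03222 + 0.01052 + 0.01870 + 0.03222 + 0.02111 = 0.14778.
To 3 decimal places, D = 0.148.

0.148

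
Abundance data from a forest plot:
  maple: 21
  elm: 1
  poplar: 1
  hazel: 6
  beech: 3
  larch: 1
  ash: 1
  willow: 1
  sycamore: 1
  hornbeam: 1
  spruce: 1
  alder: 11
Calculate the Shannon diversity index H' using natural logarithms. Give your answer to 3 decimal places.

Total N = 21+1+1+6+3+1+1+1+1+1+1+11 = 49, so the proportions are 0.42857, 0.02041, 0.02041, 0.12245, 0.06122, 0.02041, 0.02041, 0.02041, 0.02041, 0.02041, 0.02041, 0.22449 (working shown to 5 dp, full precision carried).
Each pᵢ ln pᵢ term: 0.42857×(-0.84730)=-0.36313, 0.02041×(-3.89182)=-0.07942, 0.02041×(-3.89182)=-0.07942, 0.12245×(-2.10006)=-0.25715, 0.06122×(-2.79321)=-0.17101, 0.02041×(-3.89182)=-0.07942, 0.02041×(-3.89182)=-0.07942, 0.02041×(-3.89182)=-0.07942, 0.02041×(-3.89182)=-0.07942, 0.02041×(-3.89182)=-0.07942, 0.02041×(-3.89182)=-0.07942, 0.22449×(-1.49393)=-0.33537.
Sum = -1.76206, so H' = 1.762.

1.762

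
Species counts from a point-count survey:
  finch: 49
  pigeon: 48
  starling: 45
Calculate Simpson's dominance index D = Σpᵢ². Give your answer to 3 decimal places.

Total N = 49+48+45 = 142, so the proportions are 0.34507, 0.33803, 0.3169 (working shown to 5 dp, full precision carried).
D = 0.34507² + 0.33803² + 0.3169² = 0.11907 + 0.11426 + 0.10043 = 0.33376.
To 3 decimal places, D = 0.334.

0.334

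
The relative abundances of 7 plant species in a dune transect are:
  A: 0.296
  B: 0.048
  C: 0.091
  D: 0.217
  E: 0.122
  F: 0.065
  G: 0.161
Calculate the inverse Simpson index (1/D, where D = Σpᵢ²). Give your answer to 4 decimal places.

D = 0.296² + 0.048² + 0.091² + 0.217² + 0.122² + 0.065² + 0.161² = 0.08761600 + 0.00230400 + 0.00828100 + 0.04708900 + 0.01488400 + 0.00422500 + 0.02592100 = 0.19032000 (working shown to 8 dp, full precision carried).
So 1/D = 5.254309, i.e. 5.2543 to 4 decimal places.

5.2543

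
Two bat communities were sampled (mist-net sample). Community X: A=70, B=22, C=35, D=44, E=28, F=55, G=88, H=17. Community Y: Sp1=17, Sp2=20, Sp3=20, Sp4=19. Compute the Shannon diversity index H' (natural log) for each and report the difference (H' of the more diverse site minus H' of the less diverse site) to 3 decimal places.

Community X: N=359, proportions 0.19499, 0.06128, 0.09749, 0.12256, 0.07799, 0.1532, 0.24513, 0.04735, giving H' = 1.94958 (working shown to 5 dp, full precision carried).
Community Y: N=76, proportions 0.22368, 0.26316, 0.26316, 0.25, giving H' = 1.38418.
Difference = |1.94958 − 1.38418| = 0.56540, i.e. 0.565 to 3 decimal places.

0.565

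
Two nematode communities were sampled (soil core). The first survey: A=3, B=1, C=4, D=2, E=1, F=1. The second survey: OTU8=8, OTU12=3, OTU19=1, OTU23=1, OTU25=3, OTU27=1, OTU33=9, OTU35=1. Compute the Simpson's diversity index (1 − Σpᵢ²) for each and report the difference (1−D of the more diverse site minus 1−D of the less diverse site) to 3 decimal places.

0.007

The first survey: N=12, proportions 0.25, 0.08333, 0.33333, 0.16667, 0.08333, 0.08333, giving 1−D = 0.77778 (working shown to 5 dp, full precision carried).
The second survey: N=27, proportions 0.2963, 0.11111, 0.03704, 0.03704, 0.11111, 0.03704, 0.33333, 0.03704, giving 1−D = 0.77092.
Difference = |0.77778 − 0.77092| = 0.00686, i.e. 0.007 to 3 decimal places.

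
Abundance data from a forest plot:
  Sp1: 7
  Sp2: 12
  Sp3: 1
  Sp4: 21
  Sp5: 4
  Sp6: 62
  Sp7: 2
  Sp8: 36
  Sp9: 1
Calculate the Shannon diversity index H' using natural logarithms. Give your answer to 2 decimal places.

1.56

Total N = 7+12+1+21+4+62+2+36+1 = 146, so the proportions are 0.0479, 0.0822, 0.0068, 0.1438, 0.0274, 0.4247, 0.0137, 0.2466, 0.0068 (working shown to 4 dp, full precision carried).
Each pᵢ ln pᵢ term: 0.0479×(-3.0377)=-0.1456, 0.0822×(-2.4987)=-0.2054, 0.0068×(-4.9836)=-0.0341, 0.1438×(-1.9391)=-0.2789, 0.0274×(-3.5973)=-0.0986, 0.4247×(-0.8565)=-0.3637, 0.0137×(-4.2905)=-0.0588, 0.2466×(-1.4001)=-0.3452, 0.0068×(-4.9836)=-0.0341.
Sum = -1.5645, so H' = 1.56.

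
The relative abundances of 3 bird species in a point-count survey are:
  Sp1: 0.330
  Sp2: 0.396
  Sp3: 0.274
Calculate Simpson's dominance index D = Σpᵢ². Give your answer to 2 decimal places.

0.34

D = 0.33² + 0.396² + 0.274² = 0.1089 + 0.1568 + 0.0751 = 0.3408 (working shown to 4 dp, full precision carried).
To 2 decimal places, D = 0.34.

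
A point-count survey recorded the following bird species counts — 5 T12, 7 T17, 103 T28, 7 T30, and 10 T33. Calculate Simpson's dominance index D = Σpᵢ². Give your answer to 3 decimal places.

Total N = 5+7+103+7+10 = 132, so the proportions are 0.03788, 0.05303, 0.7803, 0.05303, 0.07576 (working shown to 5 dp, full precision carried).
D = 0.03788² + 0.05303² + 0.7803² + 0.05303² + 0.07576² = 0.00143 + 0.00281 + 0.60887 + 0.00281 + 0.00574 = 0.62167.
To 3 decimal places, D = 0.622.

0.622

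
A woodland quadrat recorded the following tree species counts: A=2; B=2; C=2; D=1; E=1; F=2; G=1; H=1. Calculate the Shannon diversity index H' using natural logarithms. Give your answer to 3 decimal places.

Total N = 2+2+2+1+1+2+1+1 = 12, so the proportions are 0.16667, 0.16667, 0.16667, 0.08333, 0.08333, 0.16667, 0.08333, 0.08333 (working shown to 5 dp, full precision carried).
Each pᵢ ln pᵢ term: 0.16667×(-1.79176)=-0.29863, 0.16667×(-1.79176)=-0.29863, 0.16667×(-1.79176)=-0.29863, 0.08333×(-2.48491)=-0.20708, 0.08333×(-2.48491)=-0.20708, 0.16667×(-1.79176)=-0.29863, 0.08333×(-2.48491)=-0.20708, 0.08333×(-2.48491)=-0.20708.
Sum = -2.02281, so H' = 2.023.

2.023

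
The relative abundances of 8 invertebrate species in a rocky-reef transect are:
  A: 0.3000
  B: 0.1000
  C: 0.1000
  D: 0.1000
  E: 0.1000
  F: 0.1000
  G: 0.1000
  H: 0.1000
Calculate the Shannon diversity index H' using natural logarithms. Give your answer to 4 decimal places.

1.9730

Each pᵢ ln pᵢ term (working shown to 6 dp, full precision carried): 0.3×(-1.203973)=-0.361192, 0.1×(-2.302585)=-0.230259, 0.1×(-2.302585)=-0.230259, 0.1×(-2.302585)=-0.230259, 0.1×(-2.302585)=-0.230259, 0.1×(-2.302585)=-0.230259, 0.1×(-2.302585)=-0.230259, 0.1×(-2.302585)=-0.230259.
Sum = -1.973001, so H' = 1.9730.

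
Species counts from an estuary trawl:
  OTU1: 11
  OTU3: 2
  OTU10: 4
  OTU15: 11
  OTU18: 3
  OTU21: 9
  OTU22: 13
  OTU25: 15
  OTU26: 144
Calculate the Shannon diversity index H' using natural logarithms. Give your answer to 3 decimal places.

1.242

Total N = 11+2+4+11+3+9+13+15+144 = 212, so the proportions are 0.05189, 0.00943, 0.01887, 0.05189, 0.01415, 0.04245, 0.06132, 0.07075, 0.67925 (working shown to 5 dp, full precision carried).
Each pᵢ ln pᵢ term: 0.05189×(-2.95869)=-0.15352, 0.00943×(-4.66344)=-0.04399, 0.01887×(-3.97029)=-0.07491, 0.05189×(-2.95869)=-0.15352, 0.01415×(-4.25797)=-0.06025, 0.04245×(-3.15936)=-0.13412, 0.06132×(-2.79164)=-0.17119, 0.07075×(-2.64854)=-0.18740, 0.67925×(-0.38677)=-0.26271.
Sum = -1.24161, so H' = 1.242.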